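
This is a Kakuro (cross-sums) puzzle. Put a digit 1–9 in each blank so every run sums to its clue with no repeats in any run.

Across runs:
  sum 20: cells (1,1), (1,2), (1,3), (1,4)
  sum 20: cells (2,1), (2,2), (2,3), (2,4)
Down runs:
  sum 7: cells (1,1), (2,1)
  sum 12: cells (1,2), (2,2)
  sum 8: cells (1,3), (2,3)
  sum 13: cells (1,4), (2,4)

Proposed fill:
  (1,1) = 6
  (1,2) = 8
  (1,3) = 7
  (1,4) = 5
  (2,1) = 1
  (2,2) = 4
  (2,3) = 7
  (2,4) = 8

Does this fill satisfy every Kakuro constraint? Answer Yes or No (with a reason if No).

No — the across run (1,1)–(1,4) sums to 26, not 20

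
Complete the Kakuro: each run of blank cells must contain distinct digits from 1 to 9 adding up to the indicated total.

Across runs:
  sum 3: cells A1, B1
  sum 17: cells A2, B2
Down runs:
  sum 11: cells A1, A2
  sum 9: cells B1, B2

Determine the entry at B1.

1

3 in 2 cells must be {1,2}; 17 in 2 cells must be {8,9}.
The 3 across and the 11 down share only 2, so A1 = 2.
B1 = 3 − 2 = 1 completes the 3 across.
A2 = 11 − 2 = 9 completes the 11 down.
B2 = 17 − 9 = 8 completes the 17 across.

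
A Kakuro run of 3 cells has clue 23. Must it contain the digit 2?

The only way to make 23 from 3 distinct digits is {6,8,9}, which does not contain 2.

No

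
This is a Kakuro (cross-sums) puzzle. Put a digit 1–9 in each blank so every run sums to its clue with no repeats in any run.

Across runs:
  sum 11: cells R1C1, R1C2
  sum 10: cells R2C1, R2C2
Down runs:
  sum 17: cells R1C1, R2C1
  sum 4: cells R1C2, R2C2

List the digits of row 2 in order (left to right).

9 1

17 in 2 cells must be {8,9}; 4 in 2 cells must be {1,3}.
The 11 across and the 4 down share only 3, so R1C2 = 3.
R2C2 = 4 − 3 = 1 completes the 4 down.
R1C1 = 11 − 3 = 8 completes the 11 across.
R2C1 = 10 − 1 = 9 completes the 10 across.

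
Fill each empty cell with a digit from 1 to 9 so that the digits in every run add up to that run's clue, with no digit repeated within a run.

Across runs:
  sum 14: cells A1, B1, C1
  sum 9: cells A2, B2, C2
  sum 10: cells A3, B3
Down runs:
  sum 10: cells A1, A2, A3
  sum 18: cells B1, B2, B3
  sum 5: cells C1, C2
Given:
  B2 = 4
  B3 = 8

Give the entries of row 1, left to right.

5 6 3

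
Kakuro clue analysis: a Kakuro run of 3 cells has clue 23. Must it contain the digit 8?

Yes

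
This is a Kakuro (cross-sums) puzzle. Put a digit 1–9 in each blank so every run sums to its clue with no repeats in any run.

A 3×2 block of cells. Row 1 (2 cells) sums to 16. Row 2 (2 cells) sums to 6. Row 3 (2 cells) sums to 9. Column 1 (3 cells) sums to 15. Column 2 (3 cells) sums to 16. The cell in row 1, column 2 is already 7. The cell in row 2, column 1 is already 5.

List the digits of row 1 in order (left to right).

9 7

16 in 2 cells must be {7,9}.
(1,1) = 16 − 7 = 9 completes the 16 across.
(2,2) = 6 − 5 = 1 completes the 6 across.
(3,1) = 15 − 14 = 1 completes the 15 down.
(3,2) = 9 − 1 = 8 completes the 9 across.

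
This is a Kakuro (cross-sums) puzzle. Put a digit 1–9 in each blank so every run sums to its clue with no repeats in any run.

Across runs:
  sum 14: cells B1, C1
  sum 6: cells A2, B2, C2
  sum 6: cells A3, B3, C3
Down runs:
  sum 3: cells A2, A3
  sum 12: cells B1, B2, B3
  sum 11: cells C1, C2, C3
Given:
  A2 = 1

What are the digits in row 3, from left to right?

6 in 3 cells must be {1,2,3}; 3 in 2 cells must be {1,2}.
A3 = 3 − 1 = 2 completes the 3 down.
Nothing is forced directly, so branch on B2, whose candidates are 2 or 3. If B2 = 2: that forces C2 = 3, C3 = 1, after which C1 would have to be in {5,6,8,9} for the 14 across but in {7} for the 11 down — contradiction. So B2 = 3.
C2 = 6 − 4 = 2 completes the 6 across.
B3 = 1: the only remaining digit allowed by both the 6 across and the 12 down.
C3 = 6 − 3 = 3 completes the 6 across.
B1 = 12 − 4 = 8 completes the 12 down.
C1 = 14 − 8 = 6 completes the 14 across.

2 1 3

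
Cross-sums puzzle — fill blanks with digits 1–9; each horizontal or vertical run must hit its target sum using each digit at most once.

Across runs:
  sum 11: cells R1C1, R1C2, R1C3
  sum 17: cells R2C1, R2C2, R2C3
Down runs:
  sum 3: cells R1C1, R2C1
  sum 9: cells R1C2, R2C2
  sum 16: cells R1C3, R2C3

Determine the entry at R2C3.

3 in 2 cells must be {1,2}; 16 in 2 cells must be {7,9}.
The 11 across and the 16 down share only 7, so R1C3 = 7.
R2C3 = 16 − 7 = 9 completes the 16 down.
Given what's placed, R1C1 must be 1 to fit the 11 across and 3 down.
R1C2 = 11 − 8 = 3 completes the 11 across.
R2C1 = 3 − 1 = 2 completes the 3 down.
R2C2 = 17 − 11 = 6 completes the 17 across.

9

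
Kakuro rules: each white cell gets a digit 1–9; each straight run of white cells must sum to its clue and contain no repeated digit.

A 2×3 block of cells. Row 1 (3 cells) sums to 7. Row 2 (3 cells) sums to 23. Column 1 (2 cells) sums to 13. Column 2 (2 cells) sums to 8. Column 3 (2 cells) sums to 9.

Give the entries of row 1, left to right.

4 2 1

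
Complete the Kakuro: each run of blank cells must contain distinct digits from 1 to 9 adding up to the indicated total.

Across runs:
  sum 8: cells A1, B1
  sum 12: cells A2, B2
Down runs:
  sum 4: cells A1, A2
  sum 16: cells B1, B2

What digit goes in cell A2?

3

4 in 2 cells must be {1,3}; 16 in 2 cells must be {7,9}.
The 8 across and the 16 down share only 7, so B1 = 7.
The 12 across and the 4 down share only 3, so A2 = 3.
B2 = 12 − 3 = 9 completes the 12 across.
A1 = 8 − 7 = 1 completes the 8 across.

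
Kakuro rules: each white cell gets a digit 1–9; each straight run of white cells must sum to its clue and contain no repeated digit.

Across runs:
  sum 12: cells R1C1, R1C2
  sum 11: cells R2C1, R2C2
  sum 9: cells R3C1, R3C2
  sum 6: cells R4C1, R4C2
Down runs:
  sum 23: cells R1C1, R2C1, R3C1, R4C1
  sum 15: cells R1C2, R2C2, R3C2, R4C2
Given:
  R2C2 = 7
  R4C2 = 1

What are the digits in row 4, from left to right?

5, 1

R2C1 = 11 − 7 = 4 completes the 11 across.
R4C1 = 6 − 1 = 5 completes the 6 across.
Given what's placed, R1C1 must be 8 to fit the 12 across and 23 down.
R1C2 = 12 − 8 = 4 completes the 12 across.
R3C1 = 23 − 17 = 6 completes the 23 down.
R3C2 = 9 − 6 = 3 completes the 9 across.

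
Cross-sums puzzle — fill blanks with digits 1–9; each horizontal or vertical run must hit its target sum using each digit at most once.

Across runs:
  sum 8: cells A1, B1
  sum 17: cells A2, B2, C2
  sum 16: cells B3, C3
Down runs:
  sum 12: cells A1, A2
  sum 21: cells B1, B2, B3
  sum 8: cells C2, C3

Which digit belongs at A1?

3

16 in 2 cells must be {7,9}.
The 16 across and the 8 down share only 7, so C3 = 7.
C2 = 8 − 7 = 1 completes the 8 down.
B3 = 16 − 7 = 9 completes the 16 across.
B2 = 7: the only remaining digit allowed by both the 17 across and the 21 down.
B1 = 21 − 16 = 5 completes the 21 down.
A2 = 17 − 8 = 9 completes the 17 across.
A1 = 8 − 5 = 3 completes the 8 across.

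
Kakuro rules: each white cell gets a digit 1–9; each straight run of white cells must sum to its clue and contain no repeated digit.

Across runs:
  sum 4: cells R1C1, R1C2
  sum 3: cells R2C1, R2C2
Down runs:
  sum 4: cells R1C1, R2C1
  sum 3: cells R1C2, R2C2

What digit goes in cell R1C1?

3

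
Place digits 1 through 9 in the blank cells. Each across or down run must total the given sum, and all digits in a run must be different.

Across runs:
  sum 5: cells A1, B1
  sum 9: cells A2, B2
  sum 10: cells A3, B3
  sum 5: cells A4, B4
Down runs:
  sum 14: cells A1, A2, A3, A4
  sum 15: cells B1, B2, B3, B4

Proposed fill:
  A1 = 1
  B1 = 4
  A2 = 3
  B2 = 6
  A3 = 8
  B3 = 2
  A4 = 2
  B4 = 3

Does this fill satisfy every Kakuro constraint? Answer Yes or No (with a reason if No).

Across: 1+4=5; 3+6=9; 8+2=10; 2+3=5. Down: 1+3+8+2=14; 4+6+2+3=15. No digit repeats within any run.

Yes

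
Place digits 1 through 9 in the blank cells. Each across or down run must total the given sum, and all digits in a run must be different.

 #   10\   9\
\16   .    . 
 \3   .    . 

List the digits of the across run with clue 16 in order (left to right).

16 in 2 cells must be {7,9}; 3 in 2 cells must be {1,2}.
The 16 across and the 9 down share only 7, so R1C2 = 7.
R2C2 = 9 − 7 = 2 completes the 9 down.
R1C1 = 16 − 7 = 9 completes the 16 across.
R2C1 = 3 − 2 = 1 completes the 3 across.

9 7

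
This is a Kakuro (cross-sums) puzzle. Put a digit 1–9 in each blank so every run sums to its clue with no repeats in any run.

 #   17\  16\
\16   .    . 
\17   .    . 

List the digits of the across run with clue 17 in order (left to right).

8 9

16 in 2 cells must be {7,9}; 17 in 2 cells must be {8,9}.
The 16 across and the 17 down share only 9, so R1C1 = 9.
R1C2 = 16 − 9 = 7 completes the 16 across.
R2C1 = 17 − 9 = 8 completes the 17 down.
R2C2 = 17 − 8 = 9 completes the 17 across.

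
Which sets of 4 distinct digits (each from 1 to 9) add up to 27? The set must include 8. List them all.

{3,7,8,9}; {4,6,8,9}

4 distinct digits from 1–9 sum between 10 and 30.
Keeping only sets containing 8.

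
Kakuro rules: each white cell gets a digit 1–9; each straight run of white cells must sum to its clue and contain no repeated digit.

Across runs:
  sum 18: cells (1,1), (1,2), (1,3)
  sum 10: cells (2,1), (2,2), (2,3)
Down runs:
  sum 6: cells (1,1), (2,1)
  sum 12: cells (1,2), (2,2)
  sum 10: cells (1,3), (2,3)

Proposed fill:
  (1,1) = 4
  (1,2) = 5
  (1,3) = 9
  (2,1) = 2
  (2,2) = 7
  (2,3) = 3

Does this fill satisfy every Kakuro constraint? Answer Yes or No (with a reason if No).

No — the across run (2,1)–(2,3) sums to 12, not 10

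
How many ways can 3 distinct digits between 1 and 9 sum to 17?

7

3 distinct digits from 1–9 sum between 6 and 24.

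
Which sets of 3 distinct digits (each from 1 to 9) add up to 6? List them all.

3 distinct digits from 1–9 sum between 6 and 24.
Only one set works: {1,2,3}.

{1,2,3}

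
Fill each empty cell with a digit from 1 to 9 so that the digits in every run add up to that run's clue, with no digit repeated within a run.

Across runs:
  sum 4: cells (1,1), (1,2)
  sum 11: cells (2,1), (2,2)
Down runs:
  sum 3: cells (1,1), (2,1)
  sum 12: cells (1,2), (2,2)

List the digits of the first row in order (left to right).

1 3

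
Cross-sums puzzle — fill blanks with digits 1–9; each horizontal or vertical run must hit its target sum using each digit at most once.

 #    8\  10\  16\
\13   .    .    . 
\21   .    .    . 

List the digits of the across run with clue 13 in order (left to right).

3, 1, 9

16 in 2 cells must be {7,9}.
Nothing is forced directly, so branch on R2C1, whose candidates are 5 or 6 or 7. If R2C1 = 6: that forces R1C1 = 2, R1C3 = 7, after which R2C3 would have to be in {7,8} for the 21 across but in {9} for the 16 down — contradiction. If R2C1 = 7: that forces R1C1 = 1, R2C3 = 9, R1C3 = 7, after which R2C2 would have to be in {5} for the 21 across but in {1,2,3,4,6,7,8,9} for the 10 down — contradiction. So R2C1 = 5.
R1C1 = 8 − 5 = 3 completes the 8 down.
Given what's placed, R1C3 must be 9 to fit the 13 across and 16 down.
R2C3 = 16 − 9 = 7 completes the 16 down.
R1C2 = 13 − 12 = 1 completes the 13 across.
R2C2 = 21 − 12 = 9 completes the 21 across.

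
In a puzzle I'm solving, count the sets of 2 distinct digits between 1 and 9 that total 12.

2 distinct digits from 1–9 sum between 3 and 17.
Enumerating: {3,9}, {4,8}, {5,7}.

3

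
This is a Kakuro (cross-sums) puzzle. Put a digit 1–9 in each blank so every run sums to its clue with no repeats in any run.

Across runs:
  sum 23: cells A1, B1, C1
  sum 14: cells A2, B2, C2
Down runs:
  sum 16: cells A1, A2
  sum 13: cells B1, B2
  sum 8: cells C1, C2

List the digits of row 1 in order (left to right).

23 in 3 cells must be {6,8,9}; 16 in 2 cells must be {7,9}.
The 23 across and the 16 down share only 9, so A1 = 9.
Given what's placed, C1 must be 6 to fit the 23 across and 8 down.
A2 = 16 − 9 = 7 completes the 16 down.
C2 = 8 − 6 = 2 completes the 8 down.
B1 = 23 − 15 = 8 completes the 23 across.
B2 = 14 − 9 = 5 completes the 14 across.

9, 8, 6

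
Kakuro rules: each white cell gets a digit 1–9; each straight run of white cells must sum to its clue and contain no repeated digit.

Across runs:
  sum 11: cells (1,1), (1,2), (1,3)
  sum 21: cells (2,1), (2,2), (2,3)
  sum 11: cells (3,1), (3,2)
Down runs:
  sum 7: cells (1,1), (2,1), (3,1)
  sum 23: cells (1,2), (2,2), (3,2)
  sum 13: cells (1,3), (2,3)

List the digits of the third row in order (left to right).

2 9

7 in 3 cells must be {1,2,4}; 23 in 3 cells must be {6,8,9}.
Only 4 fits (2,1) under both its across sum 21 and down sum 7.
Given what's placed, (3,1) must be 2 to fit the 11 across and 7 down.
(3,2) = 11 − 2 = 9 completes the 11 across.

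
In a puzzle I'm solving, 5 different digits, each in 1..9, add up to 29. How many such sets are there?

5 distinct digits from 1–9 sum between 15 and 35.

8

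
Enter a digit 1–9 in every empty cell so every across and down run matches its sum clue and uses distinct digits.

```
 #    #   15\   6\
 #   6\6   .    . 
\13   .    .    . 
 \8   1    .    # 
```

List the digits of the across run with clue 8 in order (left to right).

R2C1 = 6 − 1 = 5 completes the 6 down.
R3C2 = 8 − 1 = 7 completes the 8 across.
No cell is forced outright now. R2C2 can only be 2 or 6 (the digits allowed by both its 13 across and its 15 down). If R2C2 = 2: then R1C2 would have to be in {1,2,4,5} for the 6 across but in {6} for the 15 down — contradiction. So R2C2 = 6.
R1C2 = 15 − 13 = 2 completes the 15 down.
R1C3 = 6 − 2 = 4 completes the 6 across.
R2C3 = 13 − 11 = 2 completes the 13 across.

1 7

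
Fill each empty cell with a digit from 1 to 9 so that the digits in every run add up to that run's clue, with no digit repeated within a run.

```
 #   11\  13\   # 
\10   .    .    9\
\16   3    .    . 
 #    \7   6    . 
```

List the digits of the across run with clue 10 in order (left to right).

8, 2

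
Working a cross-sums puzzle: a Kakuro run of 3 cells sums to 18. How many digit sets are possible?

3 distinct digits from 1–9 sum between 6 and 24.

7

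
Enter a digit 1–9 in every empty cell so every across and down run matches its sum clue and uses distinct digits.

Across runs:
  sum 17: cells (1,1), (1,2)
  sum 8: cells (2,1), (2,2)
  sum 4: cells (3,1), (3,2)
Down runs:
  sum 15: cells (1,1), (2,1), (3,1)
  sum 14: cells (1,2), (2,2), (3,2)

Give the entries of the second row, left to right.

6, 2

17 in 2 cells must be {8,9}; 4 in 2 cells must be {1,3}.
Nothing is forced directly, so branch on (1,1), whose candidates are 8 or 9. If (1,1) = 9: that forces (1,2) = 8, (3,1) = 1, after which (3,2) would have to be in {3} for the 4 across but in {1,2,4,5} for the 14 down — contradiction. So (1,1) = 8.
(1,2) = 17 − 8 = 9 completes the 17 across.
Nothing is forced directly, so branch on (3,1), whose candidates are 1 or 3. If (3,1) = 3: then (2,1) would have to be in {1,2,3,5,6,7} for the 8 across but in {4} for the 15 down — contradiction. So (3,1) = 1.
(2,1) = 15 − 9 = 6 completes the 15 down.
(2,2) = 8 − 6 = 2 completes the 8 across.
(3,2) = 4 − 1 = 3 completes the 4 across.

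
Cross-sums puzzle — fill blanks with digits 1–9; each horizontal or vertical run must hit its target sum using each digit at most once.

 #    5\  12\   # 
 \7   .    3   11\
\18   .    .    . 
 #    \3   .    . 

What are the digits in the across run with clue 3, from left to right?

1, 2

3 in 2 cells must be {1,2}.
R1C1 = 7 − 3 = 4 completes the 7 across.
R2C1 = 5 − 4 = 1 completes the 5 down.
R2C2 = 8: the only remaining digit allowed by both the 18 across and the 12 down.
R2C3 = 18 − 9 = 9 completes the 18 across.
R3C2 = 12 − 11 = 1 completes the 12 down.
R3C3 = 3 − 1 = 2 completes the 3 across.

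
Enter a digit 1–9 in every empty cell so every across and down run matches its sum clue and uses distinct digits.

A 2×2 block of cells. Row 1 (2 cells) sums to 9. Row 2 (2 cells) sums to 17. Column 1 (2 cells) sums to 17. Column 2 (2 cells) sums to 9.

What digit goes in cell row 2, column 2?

8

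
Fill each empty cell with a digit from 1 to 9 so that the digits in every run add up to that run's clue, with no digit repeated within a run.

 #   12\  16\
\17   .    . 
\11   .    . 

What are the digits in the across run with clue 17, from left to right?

17 in 2 cells must be {8,9}; 16 in 2 cells must be {7,9}.
The 17 across and the 16 down share only 9, so R1C2 = 9.
R2C2 = 16 − 9 = 7 completes the 16 down.
R1C1 = 17 − 9 = 8 completes the 17 across.
R2C1 = 11 − 7 = 4 completes the 11 across.

8 9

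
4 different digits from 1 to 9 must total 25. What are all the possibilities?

{1,7,8,9}; {2,6,8,9}; {3,5,8,9}; {3,6,7,9}; {4,5,7,9}; {4,6,7,8}

4 distinct digits from 1–9 sum between 10 and 30.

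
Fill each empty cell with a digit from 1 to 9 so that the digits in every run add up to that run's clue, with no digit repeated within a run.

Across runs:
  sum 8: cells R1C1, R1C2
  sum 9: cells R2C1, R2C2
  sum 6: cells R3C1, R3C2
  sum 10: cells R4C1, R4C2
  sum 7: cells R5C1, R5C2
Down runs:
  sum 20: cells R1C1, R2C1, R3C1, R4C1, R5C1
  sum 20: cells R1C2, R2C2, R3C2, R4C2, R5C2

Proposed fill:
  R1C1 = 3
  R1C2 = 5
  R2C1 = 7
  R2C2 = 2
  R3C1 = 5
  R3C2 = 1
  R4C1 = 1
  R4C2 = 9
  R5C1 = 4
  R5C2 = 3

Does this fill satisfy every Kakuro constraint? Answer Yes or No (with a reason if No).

Yes

Across: 3+5=8; 7+2=9; 5+1=6; 1+9=10; 4+3=7. Down: 3+7+5+1+4=20; 5+2+1+9+3=20. No digit repeats within any run.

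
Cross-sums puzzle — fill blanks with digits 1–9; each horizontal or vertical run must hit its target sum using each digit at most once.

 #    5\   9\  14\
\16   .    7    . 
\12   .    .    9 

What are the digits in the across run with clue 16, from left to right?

4 7 5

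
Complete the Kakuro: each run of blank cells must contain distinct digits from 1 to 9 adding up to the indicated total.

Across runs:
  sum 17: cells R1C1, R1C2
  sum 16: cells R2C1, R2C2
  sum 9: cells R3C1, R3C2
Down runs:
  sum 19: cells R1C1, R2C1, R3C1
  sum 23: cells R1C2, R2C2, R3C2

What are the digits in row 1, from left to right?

9 8

17 in 2 cells must be {8,9}; 16 in 2 cells must be {7,9}; 23 in 3 cells must be {6,8,9}.
The 16 across and the 23 down share only 9, so R2C2 = 9.
Given what's placed, R1C2 must be 8 to fit the 17 across and 23 down.
R2C1 = 16 − 9 = 7 completes the 16 across.
R3C2 = 23 − 17 = 6 completes the 23 down.
R1C1 = 17 − 8 = 9 completes the 17 across.
R3C1 = 9 − 6 = 3 completes the 9 across.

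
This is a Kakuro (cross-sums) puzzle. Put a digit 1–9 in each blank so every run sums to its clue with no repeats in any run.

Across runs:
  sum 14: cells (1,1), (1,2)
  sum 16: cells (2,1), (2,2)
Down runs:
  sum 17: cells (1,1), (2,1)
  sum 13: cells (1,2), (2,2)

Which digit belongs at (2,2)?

16 in 2 cells must be {7,9}; 17 in 2 cells must be {8,9}.
The 16 across and the 17 down share only 9, so (2,1) = 9.
(2,2) = 16 − 9 = 7 completes the 16 across.
(1,1) = 17 − 9 = 8 completes the 17 down.
(1,2) = 14 − 8 = 6 completes the 14 across.

7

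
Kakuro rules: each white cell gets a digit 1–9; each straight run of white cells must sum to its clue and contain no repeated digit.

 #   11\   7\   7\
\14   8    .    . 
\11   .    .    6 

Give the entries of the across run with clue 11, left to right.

3 2 6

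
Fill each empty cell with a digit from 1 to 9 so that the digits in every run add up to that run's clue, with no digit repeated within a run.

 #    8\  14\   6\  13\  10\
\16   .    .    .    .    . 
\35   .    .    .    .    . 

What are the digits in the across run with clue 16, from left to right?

2 6 1 4 3

16 in 5 cells must be {1,2,3,4,6}; 35 in 5 cells must be {5,6,7,8,9}.
Only 6 fits R1C2 under both its across sum 16 and down sum 14.
Given what's placed, R1C4 must be 4 to fit the 16 across and 13 down.
R2C2 = 14 − 6 = 8 completes the 14 down.
R2C3 = 5: the only remaining digit allowed by both the 35 across and the 6 down.
R2C4 = 13 − 4 = 9 completes the 13 down.
R1C3 = 6 − 5 = 1 completes the 6 down.
Nothing is forced directly, so branch on R2C1, whose candidates are 6 or 7. If R2C1 = 7: then R1C1 would have to be in {2,3} for the 16 across but in {1} for the 8 down — contradiction. So R2C1 = 6.
R1C1 = 8 − 6 = 2 completes the 8 down.
R1C5 = 16 − 13 = 3 completes the 16 across.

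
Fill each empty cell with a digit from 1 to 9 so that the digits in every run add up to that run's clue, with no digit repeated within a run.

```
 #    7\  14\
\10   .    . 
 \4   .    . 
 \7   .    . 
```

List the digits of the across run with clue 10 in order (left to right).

4 in 2 cells must be {1,3}; 7 in 3 cells must be {1,2,4}.
The 4 across and the 7 down share only 1, so R2C1 = 1.
R2C2 = 4 − 1 = 3 completes the 4 across.
Nothing is forced directly, so branch on R1C1, whose candidates are 2 or 4. If R1C1 = 2: then R1C2 would have to be in {8} for the 10 across but in {2,4,5,6,7,9} for the 14 down — contradiction. So R1C1 = 4.
R1C2 = 10 − 4 = 6 completes the 10 across.
R3C1 = 7 − 5 = 2 completes the 7 down.
R3C2 = 7 − 2 = 5 completes the 7 across.

4, 6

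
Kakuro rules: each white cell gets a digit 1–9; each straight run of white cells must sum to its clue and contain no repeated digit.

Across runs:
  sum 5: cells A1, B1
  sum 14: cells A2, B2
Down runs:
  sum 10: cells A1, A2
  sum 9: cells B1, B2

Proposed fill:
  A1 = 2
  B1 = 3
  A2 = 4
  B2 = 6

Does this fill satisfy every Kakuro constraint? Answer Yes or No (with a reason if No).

No — the down run A1–A2 sums to 6, not 10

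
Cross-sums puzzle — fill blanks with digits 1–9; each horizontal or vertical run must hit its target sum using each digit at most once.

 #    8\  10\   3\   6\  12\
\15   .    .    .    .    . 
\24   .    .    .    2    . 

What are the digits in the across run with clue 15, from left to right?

15 in 5 cells must be {1,2,3,4,5}; 3 in 2 cells must be {1,2}.
R1C4 = 6 − 2 = 4 completes the 6 down.
Given what's placed, R2C3 must be 1 to fit the 24 across and 3 down.
R1C3 = 3 − 1 = 2 completes the 3 down.
No cell is forced outright now. R1C2 can only be 1 or 3 (the digits allowed by both its 15 across and its 10 down). If R1C2 = 3: that forces R1C5 = 5, R2C2 = 7, after which R2C5 would have to be in {5,6,8,9} for the 24 across but in {7} for the 12 down — contradiction. So R1C2 = 1.
R2C2 = 10 − 1 = 9 completes the 10 down.
Nothing is forced directly, so branch on R2C1, whose candidates are 5 or 7. If R2C1 = 7: then R1C1 would have to be in {3,5} for the 15 across but in {1} for the 8 down — contradiction. So R2C1 = 5.
R1C1 = 8 − 5 = 3 completes the 8 down.
R1C5 = 15 − 10 = 5 completes the 15 across.

3 1 2 4 5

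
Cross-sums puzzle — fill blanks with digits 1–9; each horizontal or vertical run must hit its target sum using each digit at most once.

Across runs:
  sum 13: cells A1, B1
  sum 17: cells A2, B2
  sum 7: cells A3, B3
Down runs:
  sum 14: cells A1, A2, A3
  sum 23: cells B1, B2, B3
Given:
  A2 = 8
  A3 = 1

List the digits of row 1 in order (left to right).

17 in 2 cells must be {8,9}; 23 in 3 cells must be {6,8,9}.
A1 = 14 − 9 = 5 completes the 14 down.
B1 = 13 − 5 = 8 completes the 13 across.
B2 = 17 − 8 = 9 completes the 17 across.
B3 = 7 − 1 = 6 completes the 7 across.

5 8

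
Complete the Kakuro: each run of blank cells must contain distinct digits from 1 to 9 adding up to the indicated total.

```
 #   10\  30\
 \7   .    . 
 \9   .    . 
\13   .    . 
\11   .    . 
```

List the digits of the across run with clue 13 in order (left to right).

4 9

10 in 4 cells must be {1,2,3,4}; 30 in 4 cells must be {6,7,8,9}.
Only 6 fits R1C2 under both its across sum 7 and down sum 30.
The 13 across and the 10 down share only 4, so R3C1 = 4.
R3C2 = 13 − 4 = 9 completes the 13 across.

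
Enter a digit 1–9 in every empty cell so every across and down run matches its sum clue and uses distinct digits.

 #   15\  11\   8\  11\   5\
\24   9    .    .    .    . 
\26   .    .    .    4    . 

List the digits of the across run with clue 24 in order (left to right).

R1C4 = 11 − 4 = 7 completes the 11 down.
R2C1 = 15 − 9 = 6 completes the 15 down.
Nothing is forced directly, so branch on R2C5, whose candidates are 1 or 2 or 3. If R2C5 = 2: that forces R1C5 = 3, R2C3 = 5, R1C2 = 4, after which R1C3 would have to be in {1} for the 24 across but in {3} for the 8 down — contradiction. If R2C5 = 3: that forces R1C5 = 2, R2C3 = 5, R1C2 = 5, after which R1C3 would have to be in {1} for the 24 across but in {3} for the 8 down — contradiction. So R2C5 = 1.
R1C5 = 5 − 1 = 4 completes the 5 down.
Given what's placed, R2C3 must be 7 to fit the 26 across and 8 down.
Given what's placed, R1C2 must be 3 to fit the 24 across and 11 down.
R1C3 = 24 − 23 = 1 completes the 24 across.
R2C2 = 26 − 18 = 8 completes the 26 across.

9, 3, 1, 7, 4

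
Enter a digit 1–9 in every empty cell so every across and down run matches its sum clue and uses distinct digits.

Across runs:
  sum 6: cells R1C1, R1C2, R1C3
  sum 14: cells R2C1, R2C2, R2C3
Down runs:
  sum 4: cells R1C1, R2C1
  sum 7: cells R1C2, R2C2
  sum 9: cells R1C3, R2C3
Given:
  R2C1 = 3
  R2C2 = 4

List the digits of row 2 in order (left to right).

6 in 3 cells must be {1,2,3}; 4 in 2 cells must be {1,3}.
R1C1 = 4 − 3 = 1 completes the 4 down.
R1C2 = 7 − 4 = 3 completes the 7 down.
R1C3 = 6 − 4 = 2 completes the 6 across.
R2C3 = 14 − 7 = 7 completes the 14 across.

3 4 7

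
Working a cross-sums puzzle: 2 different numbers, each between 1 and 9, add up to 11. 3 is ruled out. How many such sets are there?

3

2 distinct digits from 1–9 sum between 3 and 17.
Dropping sets that contain 3.
Enumerating: {2,9}, {4,7}, {5,6}.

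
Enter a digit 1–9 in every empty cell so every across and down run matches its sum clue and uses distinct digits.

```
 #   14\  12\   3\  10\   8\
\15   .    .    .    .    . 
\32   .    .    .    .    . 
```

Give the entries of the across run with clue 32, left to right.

15 in 5 cells must be {1,2,3,4,5}; 3 in 2 cells must be {1,2}.
Only 5 fits R1C1 under both its across sum 15 and down sum 14.
R2C1 = 14 − 5 = 9 completes the 14 down.
Given what's placed, R2C3 must be 2 to fit the 32 across and 3 down.
R1C3 = 3 − 2 = 1 completes the 3 down.
No cell is forced outright now. R2C2 can only be 7 or 8 (the digits allowed by both its 32 across and its 12 down). If R2C2 = 7: then R1C2 would have to be in {2,3,4} for the 15 across but in {5} for the 12 down — contradiction. So R2C2 = 8.
R1C2 = 12 − 8 = 4 completes the 12 down.
Nothing is forced directly, so branch on R2C4, whose candidates are 6 or 7. If R2C4 = 6: then R1C4 would have to be in {2,3} for the 15 across but in {4} for the 10 down — contradiction. So R2C4 = 7.
R1C4 = 10 − 7 = 3 completes the 10 down.
R1C5 = 15 − 13 = 2 completes the 15 across.
R2C5 = 32 − 26 = 6 completes the 32 across.

9 8 2 7 6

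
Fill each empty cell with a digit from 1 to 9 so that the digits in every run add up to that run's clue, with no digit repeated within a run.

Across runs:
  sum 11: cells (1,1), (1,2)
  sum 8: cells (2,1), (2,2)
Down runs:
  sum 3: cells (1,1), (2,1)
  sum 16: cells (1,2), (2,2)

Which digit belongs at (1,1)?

2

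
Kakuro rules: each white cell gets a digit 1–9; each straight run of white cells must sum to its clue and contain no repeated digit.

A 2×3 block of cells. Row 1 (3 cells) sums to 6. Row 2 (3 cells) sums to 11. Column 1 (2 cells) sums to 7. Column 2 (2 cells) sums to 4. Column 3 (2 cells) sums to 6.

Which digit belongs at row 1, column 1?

6 in 3 cells must be {1,2,3}; 4 in 2 cells must be {1,3}.
Nothing is forced directly, so branch on (1,2), whose candidates are 1 or 3. If (1,2) = 1: that forces (1,3) = 2, (2,2) = 3, after which (2,3) would have to be in {1,2,6,7} for the 11 across but in {4} for the 6 down — contradiction. So (1,2) = 3.
(2,2) = 4 − 3 = 1 completes the 4 down.
Nothing is forced directly, so branch on (2,3), whose candidates are 2 or 4. If (2,3) = 2: then (1,3) would have to be in {1,2} for the 6 across but in {4} for the 6 down — contradiction. So (2,3) = 4.
(1,3) = 6 − 4 = 2 completes the 6 down.
(2,1) = 11 − 5 = 6 completes the 11 across.
(1,1) = 6 − 5 = 1 completes the 6 across.

1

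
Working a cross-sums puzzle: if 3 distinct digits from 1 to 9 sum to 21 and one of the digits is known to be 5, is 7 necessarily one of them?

The only way to make 21 from 3 distinct digits under that restriction is {5,7,9}, which contains 7.

Yes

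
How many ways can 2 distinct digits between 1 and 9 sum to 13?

2 distinct digits from 1–9 sum between 3 and 17.
Enumerating: {4,9}, {5,8}, {6,7}.

3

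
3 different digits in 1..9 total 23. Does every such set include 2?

The only way to make 23 from 3 distinct digits is {6,8,9}, which does not contain 2.

No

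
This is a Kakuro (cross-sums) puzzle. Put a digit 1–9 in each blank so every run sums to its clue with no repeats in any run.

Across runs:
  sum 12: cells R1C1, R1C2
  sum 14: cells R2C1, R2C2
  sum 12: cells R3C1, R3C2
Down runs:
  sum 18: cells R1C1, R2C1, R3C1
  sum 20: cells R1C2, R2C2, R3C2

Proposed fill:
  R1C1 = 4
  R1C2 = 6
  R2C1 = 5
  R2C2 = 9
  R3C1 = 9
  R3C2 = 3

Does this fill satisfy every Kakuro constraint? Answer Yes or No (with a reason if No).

No — the across run R1C1–R1C2 sums to 10, not 12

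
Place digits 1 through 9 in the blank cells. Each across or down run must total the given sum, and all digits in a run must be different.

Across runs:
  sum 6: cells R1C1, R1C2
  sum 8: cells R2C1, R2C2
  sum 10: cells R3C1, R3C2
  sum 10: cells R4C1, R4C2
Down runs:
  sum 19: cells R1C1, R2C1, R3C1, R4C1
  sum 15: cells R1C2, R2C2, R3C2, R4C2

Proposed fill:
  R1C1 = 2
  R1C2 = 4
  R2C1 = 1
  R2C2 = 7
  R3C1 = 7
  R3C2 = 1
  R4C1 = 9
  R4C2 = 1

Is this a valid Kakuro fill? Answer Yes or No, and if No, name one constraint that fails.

No — the down run R1C2–R4C2 sums to 13, not 15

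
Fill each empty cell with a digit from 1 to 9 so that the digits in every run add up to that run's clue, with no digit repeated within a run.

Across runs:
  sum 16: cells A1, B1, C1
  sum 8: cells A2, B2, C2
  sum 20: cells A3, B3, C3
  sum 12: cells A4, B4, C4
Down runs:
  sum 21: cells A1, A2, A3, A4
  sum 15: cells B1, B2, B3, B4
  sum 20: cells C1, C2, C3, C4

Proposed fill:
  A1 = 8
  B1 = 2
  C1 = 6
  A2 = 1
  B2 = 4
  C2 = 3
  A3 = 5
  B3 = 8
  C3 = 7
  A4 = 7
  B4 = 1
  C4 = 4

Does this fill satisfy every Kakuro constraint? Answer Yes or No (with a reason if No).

Yes

Across: 8+2+6=16; 1+4+3=8; 5+8+7=20; 7+1+4=12. Down: 8+1+5+7=21; 2+4+8+1=15; 6+3+7+4=20. No digit repeats within any run.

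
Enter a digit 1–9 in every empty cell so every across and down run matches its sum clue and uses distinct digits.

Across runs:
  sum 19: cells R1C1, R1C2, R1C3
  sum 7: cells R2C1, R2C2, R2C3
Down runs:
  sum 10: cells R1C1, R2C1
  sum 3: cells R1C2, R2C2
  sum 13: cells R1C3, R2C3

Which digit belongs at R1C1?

8

7 in 3 cells must be {1,2,4}; 3 in 2 cells must be {1,2}.
The 19 across and the 3 down share only 2, so R1C2 = 2.
R2C2 = 3 − 2 = 1 completes the 3 down.
Given what's placed, R2C3 must be 4 to fit the 7 across and 13 down.
R1C3 = 13 − 4 = 9 completes the 13 down.
R2C1 = 7 − 5 = 2 completes the 7 across.
R1C1 = 19 − 11 = 8 completes the 19 across.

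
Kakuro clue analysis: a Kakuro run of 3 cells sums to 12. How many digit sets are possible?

7

3 distinct digits from 1–9 sum between 6 and 24.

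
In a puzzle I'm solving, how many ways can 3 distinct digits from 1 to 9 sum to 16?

8

3 distinct digits from 1–9 sum between 6 and 24.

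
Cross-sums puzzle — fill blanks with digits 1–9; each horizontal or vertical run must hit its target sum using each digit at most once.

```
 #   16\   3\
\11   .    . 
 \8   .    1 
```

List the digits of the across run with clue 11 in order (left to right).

9, 2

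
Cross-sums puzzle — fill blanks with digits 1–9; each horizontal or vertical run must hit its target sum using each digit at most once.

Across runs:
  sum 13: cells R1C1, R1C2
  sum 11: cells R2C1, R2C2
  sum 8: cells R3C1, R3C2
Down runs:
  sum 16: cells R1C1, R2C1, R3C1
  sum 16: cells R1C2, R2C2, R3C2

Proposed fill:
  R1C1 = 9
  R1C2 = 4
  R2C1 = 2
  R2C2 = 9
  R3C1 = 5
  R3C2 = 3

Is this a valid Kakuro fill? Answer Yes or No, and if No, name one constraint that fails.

Across: 9+4=13; 2+9=11; 5+3=8. Down: 9+2+5=16; 4+9+3=16. No digit repeats within any run.

Yes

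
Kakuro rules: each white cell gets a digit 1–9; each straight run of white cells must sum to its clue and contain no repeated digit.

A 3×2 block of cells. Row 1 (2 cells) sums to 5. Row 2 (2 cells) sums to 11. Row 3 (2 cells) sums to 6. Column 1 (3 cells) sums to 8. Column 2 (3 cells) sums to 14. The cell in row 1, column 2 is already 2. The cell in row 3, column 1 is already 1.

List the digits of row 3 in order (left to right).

1 5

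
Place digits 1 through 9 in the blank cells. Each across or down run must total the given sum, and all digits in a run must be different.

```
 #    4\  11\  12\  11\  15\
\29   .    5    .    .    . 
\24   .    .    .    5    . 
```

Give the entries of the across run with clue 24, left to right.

1 6 4 5 8

4 in 2 cells must be {1,3}.
R1C4 = 11 − 5 = 6 completes the 11 down.
R2C2 = 11 − 5 = 6 completes the 11 down.
Nothing is forced directly, so branch on R2C5, whose candidates are 7 or 8 or 9. If R2C5 = 7: that forces R1C5 = 8, after which R2C1 would have to be in {2,4} for the 24 across but in {1,3} for the 4 down — contradiction. If R2C5 = 9: then R1C5 would have to be in {1,2,3,7,8,9} for the 29 across but in {6} for the 15 down — contradiction. So R2C5 = 8.
R1C5 = 15 − 8 = 7 completes the 15 down.
Given what's placed, R1C1 must be 3 to fit the 29 across and 4 down.
R1C3 = 29 − 21 = 8 completes the 29 across.
R2C1 = 4 − 3 = 1 completes the 4 down.
R2C3 = 24 − 20 = 4 completes the 24 across.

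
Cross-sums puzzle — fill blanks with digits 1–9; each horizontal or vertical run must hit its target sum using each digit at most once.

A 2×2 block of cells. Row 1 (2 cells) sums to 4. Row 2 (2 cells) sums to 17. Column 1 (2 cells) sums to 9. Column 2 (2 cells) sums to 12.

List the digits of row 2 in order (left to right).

4 in 2 cells must be {1,3}; 17 in 2 cells must be {8,9}.
The 4 across and the 12 down share only 3, so (1,2) = 3.
The 17 across and the 9 down share only 8, so (2,1) = 8.
(2,2) = 17 − 8 = 9 completes the 17 across.
(1,1) = 4 − 3 = 1 completes the 4 across.

8 9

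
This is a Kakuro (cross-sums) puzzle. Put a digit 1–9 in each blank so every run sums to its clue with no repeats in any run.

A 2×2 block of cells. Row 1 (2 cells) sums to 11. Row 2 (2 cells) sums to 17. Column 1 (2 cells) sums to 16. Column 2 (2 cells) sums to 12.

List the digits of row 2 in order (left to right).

9 8

17 in 2 cells must be {8,9}; 16 in 2 cells must be {7,9}.
The 17 across and the 16 down share only 9, so (2,1) = 9.
(2,2) = 17 − 9 = 8 completes the 17 across.
(1,1) = 16 − 9 = 7 completes the 16 down.
(1,2) = 11 − 7 = 4 completes the 11 across.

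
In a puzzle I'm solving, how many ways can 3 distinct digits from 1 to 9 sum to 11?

3 distinct digits from 1–9 sum between 6 and 24.
Enumerating: {1,2,8}, {1,3,7}, {1,4,6}, {2,3,6}, {2,4,5}.

5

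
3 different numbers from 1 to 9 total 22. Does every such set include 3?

No

Counterexample: {5,8,9} sums to 22 without using 3.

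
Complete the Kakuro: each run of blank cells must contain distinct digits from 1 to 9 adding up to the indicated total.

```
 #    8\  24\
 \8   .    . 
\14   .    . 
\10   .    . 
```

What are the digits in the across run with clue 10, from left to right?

2 8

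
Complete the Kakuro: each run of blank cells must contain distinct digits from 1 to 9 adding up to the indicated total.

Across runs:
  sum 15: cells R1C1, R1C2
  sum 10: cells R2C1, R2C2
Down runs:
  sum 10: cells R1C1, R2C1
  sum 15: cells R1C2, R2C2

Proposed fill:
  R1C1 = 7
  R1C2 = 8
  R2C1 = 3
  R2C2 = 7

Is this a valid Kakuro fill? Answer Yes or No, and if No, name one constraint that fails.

Across: 7+8=15; 3+7=10. Down: 7+3=10; 8+7=15. No digit repeats within any run.

Yes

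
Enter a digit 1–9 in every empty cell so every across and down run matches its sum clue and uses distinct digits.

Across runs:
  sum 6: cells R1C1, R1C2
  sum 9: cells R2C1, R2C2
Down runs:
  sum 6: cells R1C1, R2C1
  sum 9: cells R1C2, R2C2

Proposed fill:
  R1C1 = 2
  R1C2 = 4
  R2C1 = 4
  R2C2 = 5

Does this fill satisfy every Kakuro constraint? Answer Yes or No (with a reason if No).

Across: 2+4=6; 4+5=9. Down: 2+4=6; 4+5=9. No digit repeats within any run.

Yes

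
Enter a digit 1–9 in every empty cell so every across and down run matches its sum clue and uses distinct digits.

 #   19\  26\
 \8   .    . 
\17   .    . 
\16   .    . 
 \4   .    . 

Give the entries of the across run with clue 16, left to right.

7, 9

17 in 2 cells must be {8,9}; 16 in 2 cells must be {7,9}; 4 in 2 cells must be {1,3}.
Only 3 fits R4C2 under both its across sum 4 and down sum 26.
Given what's placed, R1C2 must be 6 to fit the 8 across and 26 down.
R3C2 = 9: the only remaining digit allowed by both the 16 across and the 26 down.
R4C1 = 4 − 3 = 1 completes the 4 across.
R1C1 = 8 − 6 = 2 completes the 8 across.
Given what's placed, R2C1 must be 9 to fit the 17 across and 19 down.
R2C2 = 17 − 9 = 8 completes the 17 across.
R3C1 = 16 − 9 = 7 completes the 16 across.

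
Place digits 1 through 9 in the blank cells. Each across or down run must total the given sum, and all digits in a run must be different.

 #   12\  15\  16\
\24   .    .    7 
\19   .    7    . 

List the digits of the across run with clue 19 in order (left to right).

24 in 3 cells must be {7,8,9}; 16 in 2 cells must be {7,9}.
R1C2 = 15 − 7 = 8 completes the 15 down.
R2C3 = 16 − 7 = 9 completes the 16 down.
R1C1 = 24 − 15 = 9 completes the 24 across.
R2C1 = 19 − 16 = 3 completes the 19 across.

3 7 9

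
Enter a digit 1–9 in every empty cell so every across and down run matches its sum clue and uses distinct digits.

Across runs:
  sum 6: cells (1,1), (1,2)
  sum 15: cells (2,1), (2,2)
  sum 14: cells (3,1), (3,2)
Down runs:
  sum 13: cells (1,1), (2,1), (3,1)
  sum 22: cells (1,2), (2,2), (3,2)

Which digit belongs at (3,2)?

9

The 6 across and the 22 down share only 5, so (1,2) = 5.
(1,1) = 6 − 5 = 1 completes the 6 across.
Nothing is forced directly, so branch on (2,2), whose candidates are 8 or 9. If (2,2) = 9: then (2,1) would have to be in {6} for the 15 across but in {3,4,5,7,8,9} for the 13 down — contradiction. So (2,2) = 8.
(2,1) = 15 − 8 = 7 completes the 15 across.
(3,1) = 13 − 8 = 5 completes the 13 down.
(3,2) = 14 − 5 = 9 completes the 14 across.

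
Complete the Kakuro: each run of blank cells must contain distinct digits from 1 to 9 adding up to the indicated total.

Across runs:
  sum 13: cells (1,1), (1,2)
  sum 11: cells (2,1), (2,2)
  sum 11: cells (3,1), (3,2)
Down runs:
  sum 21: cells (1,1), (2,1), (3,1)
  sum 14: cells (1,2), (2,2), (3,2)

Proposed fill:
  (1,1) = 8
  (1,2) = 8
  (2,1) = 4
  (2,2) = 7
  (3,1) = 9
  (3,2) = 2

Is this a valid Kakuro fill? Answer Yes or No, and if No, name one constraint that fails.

No — the down run (1,2)–(3,2) sums to 17, not 14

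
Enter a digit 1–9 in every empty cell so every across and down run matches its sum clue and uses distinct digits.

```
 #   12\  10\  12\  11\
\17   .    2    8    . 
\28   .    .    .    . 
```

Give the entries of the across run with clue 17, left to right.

3 2 8 4

R2C2 = 10 − 2 = 8 completes the 10 down.
R2C3 = 12 − 8 = 4 completes the 12 down.
No cell is forced outright now. R2C1 can only be 7 or 9 (the digits allowed by both its 28 across and its 12 down). If R2C1 = 7: then R1C1 would have to be in {1,3,4,6} for the 17 across but in {5} for the 12 down — contradiction. So R2C1 = 9.
R1C1 = 12 − 9 = 3 completes the 12 down.
R1C4 = 17 − 13 = 4 completes the 17 across.
R2C4 = 28 − 21 = 7 completes the 28 across.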